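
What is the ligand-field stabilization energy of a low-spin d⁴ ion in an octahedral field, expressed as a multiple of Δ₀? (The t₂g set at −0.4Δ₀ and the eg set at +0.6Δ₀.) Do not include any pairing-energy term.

Configuration: t₂g⁴ eg⁰.
CFSE = 4(-0.4Δ₀) + 0(0.6Δ₀) = -1.6Δ₀ + 0.0Δ₀ = -1.6Δ₀.

-1.6 Δ₀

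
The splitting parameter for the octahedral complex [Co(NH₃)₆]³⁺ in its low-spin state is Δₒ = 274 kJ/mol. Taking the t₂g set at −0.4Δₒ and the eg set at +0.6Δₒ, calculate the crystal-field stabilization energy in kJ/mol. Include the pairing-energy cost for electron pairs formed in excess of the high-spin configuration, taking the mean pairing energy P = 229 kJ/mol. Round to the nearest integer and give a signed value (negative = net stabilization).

-200

NH₃ is neutral, so the +3 overall charge sits on Co: oxidation state +3.
Co³⁺: group 9, so d-count = 9 − 3 = 6.
Electron filling gives t₂g⁶ eg⁰.
CFSE(orbital) = 6×(-0.4Δₒ) + 0×(0.6Δₒ) = -2.4Δₒ; with Δₒ = 274 kJ/mol that is -658 kJ/mol.
High-spin d⁶ would be t₂g⁴ eg² with 1 pair; low-spin has 3, so 2 excess pairs cost +2P = +458 kJ/mol.
Net CFSE = -658 + 458 = -200 kJ/mol.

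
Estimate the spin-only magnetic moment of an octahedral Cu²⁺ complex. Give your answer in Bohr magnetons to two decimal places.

Cu is in group 11, so Cu²⁺ is d⁹ (11 − 2 = 9).
For octahedral d⁹ the high- and low-spin configurations coincide.
Configuration: t2g^6 e_g^3 → 1 unpaired electron.
μ(spin-only) = √[1(1+2)] = √3 ≈ 1.73 Bohr magnetons.

1.73 Bohr magnetons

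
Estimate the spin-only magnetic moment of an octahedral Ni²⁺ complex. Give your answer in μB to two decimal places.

Ni²⁺: group 10, so d-count = 10 − 2 = 8.
For octahedral d⁸ the high- and low-spin configurations coincide.
Configuration: t₂g⁶ eg² → 2 unpaired electrons.
μ(spin-only) = √[2(2+2)] = √8 ≈ 2.83 μB.

2.83 μB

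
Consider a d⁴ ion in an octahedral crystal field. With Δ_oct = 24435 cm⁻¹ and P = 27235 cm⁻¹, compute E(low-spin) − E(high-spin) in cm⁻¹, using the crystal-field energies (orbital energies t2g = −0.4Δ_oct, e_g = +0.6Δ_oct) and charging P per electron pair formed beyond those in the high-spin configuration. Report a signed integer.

High-spin: t2g^3 e_g^1, CFSE = -0.6Δ_oct = -14661 cm⁻¹.
Low-spin t2g^4 e_g^0 gives -1.6Δ_oct = -39096 cm⁻¹, but forming 1 extra pair costs 1P = 27235 cm⁻¹, so E(LS) = -39096 + 27235 = -11861 cm⁻¹.
E(LS) − E(HS) = -11861 − (-14661) = 2800 cm⁻¹.

2800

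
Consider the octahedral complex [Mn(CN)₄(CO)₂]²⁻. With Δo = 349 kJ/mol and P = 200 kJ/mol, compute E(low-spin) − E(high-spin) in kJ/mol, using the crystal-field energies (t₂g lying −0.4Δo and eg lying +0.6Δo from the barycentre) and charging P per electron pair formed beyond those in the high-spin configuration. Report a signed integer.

Ligand charges: 4×(-1) from CN⁻ and 2×(+0) from CO sum to -4; with overall charge -2, Mn is +2.
Mn is in group 7, so Mn²⁺ is d⁵ (7 − 2 = 5).
High-spin: t₂g³ eg², CFSE = 0.0Δo = 0 kJ/mol.
Low-spin t₂g⁵ eg⁰ gives -2.0Δo = -698 kJ/mol, but forming 2 extra pairs costs 2P = 400 kJ/mol, so E(LS) = -698 + 400 = -298 kJ/mol.
The difference is -298 − (0) = -298 kJ/mol, so low-spin lies lower.

-298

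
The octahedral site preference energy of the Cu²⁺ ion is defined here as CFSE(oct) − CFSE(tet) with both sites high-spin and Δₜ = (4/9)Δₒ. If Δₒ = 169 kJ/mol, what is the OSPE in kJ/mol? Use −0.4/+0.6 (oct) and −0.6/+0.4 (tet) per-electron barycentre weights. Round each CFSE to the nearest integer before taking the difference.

-71

Cu sits in group 11; removing 2 electrons leaves Cu²⁺ with 11 − 2 = 9 d electrons.
Octahedral (high-spin): t₂g⁶ eg³, CFSE = 6(−0.4) + 3(+0.6) = -0.6Δₒ = -0.6 × 169 = -101 kJ/mol.
Tetrahedral: e⁴ t₂⁵, CFSE = 4(−0.6) + 5(+0.4) = -0.4Δₜ = -0.4 × (4/9) × 169 = -30 kJ/mol.
OSPE = CFSE(oct) − CFSE(tet) = -101 − (-30) = -71 kJ/mol.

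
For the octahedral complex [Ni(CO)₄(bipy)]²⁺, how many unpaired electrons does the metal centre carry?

Ligand charges: 4×(+0) from CO and 1×(+0) from bipy sum to +0; with overall charge +2, Ni is +2.
Ni is in group 10, so Ni²⁺ is d⁸ (10 − 2 = 8).
Configuration: t2g^6 e_g^2, giving 2 unpaired electrons.

2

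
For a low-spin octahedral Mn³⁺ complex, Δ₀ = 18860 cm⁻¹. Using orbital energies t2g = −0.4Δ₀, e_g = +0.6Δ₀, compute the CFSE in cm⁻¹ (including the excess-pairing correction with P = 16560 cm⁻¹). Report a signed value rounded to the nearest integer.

-13616

Group 7 minus oxidation state +3 gives a d⁴ configuration for Mn³⁺.
Configuration: t2g^4 e_g^0.
Orbital CFSE = 4(-0.4) + 0(0.6) = -1.6Δ₀ = -1.6 × 18860 = -30176 cm⁻¹.
Relative to high-spin t2g^3 e_g^1 (0 paired), the low-spin configuration has 1 additional pair, contributing +1 × 16560 = +16560 cm⁻¹.
Overall CFSE = -30176 + 16560 = -13616 cm⁻¹.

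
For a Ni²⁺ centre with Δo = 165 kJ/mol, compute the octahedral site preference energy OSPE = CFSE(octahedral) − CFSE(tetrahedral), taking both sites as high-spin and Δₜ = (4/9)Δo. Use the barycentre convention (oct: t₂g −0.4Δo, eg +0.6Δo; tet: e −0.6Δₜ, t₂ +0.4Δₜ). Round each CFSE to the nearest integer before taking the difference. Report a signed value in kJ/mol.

Group 10 minus oxidation state +2 gives a d⁸ configuration for Ni²⁺.
Octahedral (high-spin): t₂g⁶ eg², CFSE = 6(−0.4) + 2(+0.6) = -1.2Δo = -1.2 × 165 = -198 kJ/mol.
Tetrahedral e⁴ t₂⁴ gives -0.8Δₜ = -0.8 × (4/9) × 165 = -59 kJ/mol.
Subtracting, OSPE = -198 − (-59) = -139 kJ/mol.

-139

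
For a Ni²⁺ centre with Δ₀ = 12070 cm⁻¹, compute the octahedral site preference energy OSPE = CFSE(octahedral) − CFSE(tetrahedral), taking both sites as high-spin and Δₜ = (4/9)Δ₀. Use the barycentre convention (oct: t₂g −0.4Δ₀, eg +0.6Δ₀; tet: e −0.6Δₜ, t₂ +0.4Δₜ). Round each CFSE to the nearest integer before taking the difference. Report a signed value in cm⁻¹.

Ni²⁺: group 10, so d-count = 10 − 2 = 8.
In an octahedral site d⁸ (HS) is t2g^6 e_g^2, giving CFSE(oct) = -1.2Δ₀ = -14484 cm⁻¹.
In a tetrahedral site the filling is e^4 t2^4: CFSE(tet) = -0.8Δₜ = -0.8 × (4/9)(12070) = -4292 cm⁻¹.
Subtracting, OSPE = -14484 − (-4292) = -10192 cm⁻¹.

-10192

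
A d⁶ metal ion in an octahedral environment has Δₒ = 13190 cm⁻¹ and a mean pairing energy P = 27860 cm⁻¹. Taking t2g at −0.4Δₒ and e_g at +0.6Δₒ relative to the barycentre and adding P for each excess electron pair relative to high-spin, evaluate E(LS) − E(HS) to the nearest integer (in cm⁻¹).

29340

High-spin d⁶ fills as t2g^4 e_g^2 with CFSE 4(−0.4) + 2(+0.6) = -0.4Δₒ = -5276 cm⁻¹.
Low-spin t2g^6 e_g^0 gives -2.4Δₒ = -31656 cm⁻¹, but forming 2 extra pairs costs 2P = 55720 cm⁻¹, so E(LS) = -31656 + 55720 = 24064 cm⁻¹.
E(LS) − E(HS) = 24064 − (-5276) = 29340 cm⁻¹.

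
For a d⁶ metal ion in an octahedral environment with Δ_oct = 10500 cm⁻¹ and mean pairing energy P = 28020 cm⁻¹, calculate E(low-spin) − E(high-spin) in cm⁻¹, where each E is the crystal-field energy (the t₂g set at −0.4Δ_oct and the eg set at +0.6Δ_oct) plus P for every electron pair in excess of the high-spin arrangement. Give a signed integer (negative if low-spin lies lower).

35040

In the high-spin limit (t₂g⁴ eg²) the orbital term is -0.4Δ_oct = -4200 cm⁻¹, with no excess pairing.
Low-spin: t₂g⁶ eg⁰, orbital CFSE = -2.4Δ_oct = -25200 cm⁻¹; plus 2 excess pairs × P = +56040 cm⁻¹; total 30840 cm⁻¹.
E(LS) − E(HS) = 30840 − (-4200) = 35040 cm⁻¹.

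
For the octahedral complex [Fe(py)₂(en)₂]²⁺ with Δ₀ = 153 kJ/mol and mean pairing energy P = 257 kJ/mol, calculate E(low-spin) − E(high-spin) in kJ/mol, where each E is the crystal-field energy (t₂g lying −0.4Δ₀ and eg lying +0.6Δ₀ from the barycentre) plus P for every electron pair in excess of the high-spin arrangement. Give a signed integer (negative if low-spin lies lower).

Ligand charges: 2×(+0) from py and 2×(+0) from en sum to +0; with overall charge +2, Fe is +2.
Fe²⁺: group 8, so d-count = 8 − 2 = 6.
In the high-spin limit (t₂g⁴ eg²) the orbital term is -0.4Δ₀ = -61 kJ/mol, with no excess pairing.
Low-spin t₂g⁶ eg⁰ gives -2.4Δ₀ = -367 kJ/mol, but forming 2 extra pairs costs 2P = 514 kJ/mol, so E(LS) = -367 + 514 = 147 kJ/mol.
The difference is 147 − (-61) = 208 kJ/mol, so high-spin lies lower.

208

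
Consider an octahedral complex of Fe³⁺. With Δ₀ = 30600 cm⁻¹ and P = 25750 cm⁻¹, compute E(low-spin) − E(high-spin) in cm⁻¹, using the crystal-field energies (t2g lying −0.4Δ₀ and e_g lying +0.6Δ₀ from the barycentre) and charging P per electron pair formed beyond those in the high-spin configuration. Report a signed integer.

Fe³⁺: group 8, so d-count = 8 − 3 = 5.
High-spin: t2g^3 e_g^2, CFSE = 0.0Δ₀ = 0 cm⁻¹.
Low-spin t2g^5 e_g^0 gives -2.0Δ₀ = -61200 cm⁻¹, but forming 2 extra pairs costs 2P = 51500 cm⁻¹, so E(LS) = -61200 + 51500 = -9700 cm⁻¹.
The difference is -9700 − (0) = -9700 cm⁻¹, so low-spin lies lower.

-9700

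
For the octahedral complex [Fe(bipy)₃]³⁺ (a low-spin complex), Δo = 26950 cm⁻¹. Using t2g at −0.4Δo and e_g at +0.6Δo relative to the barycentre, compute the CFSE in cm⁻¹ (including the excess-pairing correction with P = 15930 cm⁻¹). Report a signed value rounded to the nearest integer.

-22040

bipy is neutral, so the +3 overall charge sits on Fe: oxidation state +3.
Fe sits in group 8; removing 3 electrons leaves Fe³⁺ with 8 − 3 = 5 d electrons.
The d⁵ electrons fill as t2g^5 e_g^0.
Orbital CFSE = 5(-0.4) + 0(0.6) = -2.0Δo = -2.0 × 26950 = -53900 cm⁻¹.
Pairing penalty: 2 pairs vs 0 in the high-spin reference → 2 extra × P = 31860 cm⁻¹.
Combining: -53900 + 31860 = -22040 cm⁻¹.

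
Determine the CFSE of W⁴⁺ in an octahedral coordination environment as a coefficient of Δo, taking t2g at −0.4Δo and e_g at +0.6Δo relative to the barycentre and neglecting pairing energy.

W is in group 6, so W⁴⁺ is d² (6 − 4 = 2).
Configuration: t2g^2 e_g^0.
CFSE = 2(-0.4Δo) + 0(0.6Δo) = -0.8Δo + 0.0Δo = -0.8Δo.

-0.8 Δo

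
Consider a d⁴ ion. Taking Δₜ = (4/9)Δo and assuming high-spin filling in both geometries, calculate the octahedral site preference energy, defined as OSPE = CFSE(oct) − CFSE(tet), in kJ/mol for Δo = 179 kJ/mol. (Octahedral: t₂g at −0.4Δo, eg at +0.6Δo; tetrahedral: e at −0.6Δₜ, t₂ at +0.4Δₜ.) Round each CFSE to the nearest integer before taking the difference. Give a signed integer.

-75

Octahedral high-spin t₂g³ eg¹: CFSE = -0.6 × 179 = -107 kJ/mol.
Tetrahedral: e² t₂², CFSE = 2(−0.6) + 2(+0.4) = -0.4Δₜ = -0.4 × (4/9) × 179 = -32 kJ/mol.
OSPE = -107 − (-32) = -75 kJ/mol.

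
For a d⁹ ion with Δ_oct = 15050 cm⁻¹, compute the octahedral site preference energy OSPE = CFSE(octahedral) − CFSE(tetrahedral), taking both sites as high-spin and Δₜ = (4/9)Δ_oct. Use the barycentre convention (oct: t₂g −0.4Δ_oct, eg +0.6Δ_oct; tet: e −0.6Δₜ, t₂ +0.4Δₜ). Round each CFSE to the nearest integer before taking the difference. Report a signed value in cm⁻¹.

In an octahedral site d⁹ (HS) is t₂g⁶ eg³, giving CFSE(oct) = -0.6Δ_oct = -9030 cm⁻¹.
Tetrahedral: e⁴ t₂⁵, CFSE = 4(−0.6) + 5(+0.4) = -0.4Δₜ = -0.4 × (4/9) × 15050 = -2676 cm⁻¹.
OSPE = -9030 − (-2676) = -6354 cm⁻¹.

-6354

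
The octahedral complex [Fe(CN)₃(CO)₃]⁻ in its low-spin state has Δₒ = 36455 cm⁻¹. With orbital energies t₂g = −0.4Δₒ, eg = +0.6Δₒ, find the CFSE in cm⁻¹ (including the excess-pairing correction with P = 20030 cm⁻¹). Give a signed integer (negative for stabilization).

Ligand charges: 3×(-1) from CN⁻ and 3×(+0) from CO sum to -3; with overall charge -1, Fe is +2.
Group 8 minus oxidation state +2 gives a d⁶ configuration for Fe²⁺.
Configuration: t₂g⁶ eg⁰.
CFSE(orbital) = 6×(-0.4Δₒ) + 0×(0.6Δₒ) = -2.4Δₒ; with Δₒ = 36455 cm⁻¹ that is -87492 cm⁻¹.
Pairing penalty: 3 pairs vs 1 in the high-spin reference → 2 extra × P = 40060 cm⁻¹.
Combining: -87492 + 40060 = -47432 cm⁻¹.

-47432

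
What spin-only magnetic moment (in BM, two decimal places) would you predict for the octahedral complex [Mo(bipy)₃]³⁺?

bipy is neutral, so the +3 overall charge sits on Mo: oxidation state +3.
Mo³⁺: group 6, so d-count = 6 − 3 = 3.
For octahedral d³ the high- and low-spin configurations coincide.
Configuration: t2g^3 e_g^0 → 3 unpaired electrons.
μ(spin-only) = √[3(3+2)] = √15 ≈ 3.87 BM.

3.87 BM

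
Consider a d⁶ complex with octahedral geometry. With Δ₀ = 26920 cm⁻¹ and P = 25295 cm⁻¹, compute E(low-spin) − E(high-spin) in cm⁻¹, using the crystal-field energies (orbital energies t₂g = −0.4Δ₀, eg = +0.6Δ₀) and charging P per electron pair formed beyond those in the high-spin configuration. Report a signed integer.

In the high-spin limit (t₂g⁴ eg²) the orbital term is -0.4Δ₀ = -10768 cm⁻¹, with no excess pairing.
Low-spin: t₂g⁶ eg⁰, orbital CFSE = -2.4Δ₀ = -64608 cm⁻¹; plus 2 excess pairs × P = +50590 cm⁻¹; total -14018 cm⁻¹.
E(LS) − E(HS) = -14018 − (-10768) = -3250 cm⁻¹.

-3250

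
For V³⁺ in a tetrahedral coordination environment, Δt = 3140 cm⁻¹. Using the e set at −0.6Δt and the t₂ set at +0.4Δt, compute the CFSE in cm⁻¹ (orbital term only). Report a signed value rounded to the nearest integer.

-3768

V is in group 5, so V³⁺ is d² (5 − 3 = 2).
Tetrahedral splitting is small, so the complex is high-spin.
Configuration: e² t₂⁰.
CFSE(orbital) = 2×(-0.6Δt) + 0×(0.4Δt) = -1.2Δt; with Δt = 3140 cm⁻¹ that is -3768 cm⁻¹.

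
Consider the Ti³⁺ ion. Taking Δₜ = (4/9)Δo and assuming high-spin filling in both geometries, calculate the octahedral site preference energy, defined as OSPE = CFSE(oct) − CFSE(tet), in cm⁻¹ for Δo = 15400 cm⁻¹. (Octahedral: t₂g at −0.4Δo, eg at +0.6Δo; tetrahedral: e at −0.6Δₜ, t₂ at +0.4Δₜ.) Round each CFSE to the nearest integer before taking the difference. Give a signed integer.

-2053

Ti sits in group 4; removing 3 electrons leaves Ti³⁺ with 4 − 3 = 1 d electrons.
Octahedral (high-spin): t₂g¹ eg⁰, CFSE = 1(−0.4) + 0(+0.6) = -0.4Δo = -0.4 × 15400 = -6160 cm⁻¹.
Tetrahedral: e¹ t₂⁰, CFSE = 1(−0.6) + 0(+0.4) = -0.6Δₜ = -0.6 × (4/9) × 15400 = -4107 cm⁻¹.
OSPE = -6160 − (-4107) = -2053 cm⁻¹.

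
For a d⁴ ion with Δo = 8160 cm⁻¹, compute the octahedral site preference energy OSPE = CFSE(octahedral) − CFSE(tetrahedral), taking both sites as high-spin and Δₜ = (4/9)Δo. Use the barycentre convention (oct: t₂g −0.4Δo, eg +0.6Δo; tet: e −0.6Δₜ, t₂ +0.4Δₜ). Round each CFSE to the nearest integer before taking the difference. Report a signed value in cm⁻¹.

-3445

Octahedral (high-spin): t2g^3 e_g^1, CFSE = 3(−0.4) + 1(+0.6) = -0.6Δo = -0.6 × 8160 = -4896 cm⁻¹.
Tetrahedral e^2 t2^2 gives -0.4Δₜ = -0.4 × (4/9) × 8160 = -1451 cm⁻¹.
OSPE = CFSE(oct) − CFSE(tet) = -4896 − (-1451) = -3445 cm⁻¹.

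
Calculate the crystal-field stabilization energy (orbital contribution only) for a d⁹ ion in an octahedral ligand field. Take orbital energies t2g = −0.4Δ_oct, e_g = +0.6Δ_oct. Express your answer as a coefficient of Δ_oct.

-0.6 Δ_oct

Configuration: t2g^6 e_g^3.
CFSE = 6(-0.4Δ_oct) + 3(0.6Δ_oct) = -2.4Δ_oct + 1.8Δ_oct = -0.6Δ_oct.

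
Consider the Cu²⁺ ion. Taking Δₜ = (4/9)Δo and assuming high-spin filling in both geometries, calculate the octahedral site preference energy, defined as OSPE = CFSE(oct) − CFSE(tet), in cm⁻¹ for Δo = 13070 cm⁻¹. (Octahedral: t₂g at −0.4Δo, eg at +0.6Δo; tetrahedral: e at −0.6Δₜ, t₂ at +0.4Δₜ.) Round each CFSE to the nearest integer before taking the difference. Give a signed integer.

Cu²⁺: group 11, so d-count = 11 − 2 = 9.
Octahedral (high-spin): t₂g⁶ eg³, CFSE = 6(−0.4) + 3(+0.6) = -0.6Δo = -0.6 × 13070 = -7842 cm⁻¹.
In a tetrahedral site the filling is e⁴ t₂⁵: CFSE(tet) = -0.4Δₜ = -0.4 × (4/9)(13070) = -2324 cm⁻¹.
OSPE = -7842 − (-2324) = -5518 cm⁻¹.

-5518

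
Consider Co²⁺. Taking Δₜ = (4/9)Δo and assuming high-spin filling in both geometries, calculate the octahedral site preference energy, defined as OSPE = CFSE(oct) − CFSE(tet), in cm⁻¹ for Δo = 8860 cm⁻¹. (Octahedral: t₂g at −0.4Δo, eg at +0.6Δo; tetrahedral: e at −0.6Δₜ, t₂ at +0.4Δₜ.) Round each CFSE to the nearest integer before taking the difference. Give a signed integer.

Group 9 minus oxidation state +2 gives a d⁷ configuration for Co²⁺.
Octahedral high-spin t₂g⁵ eg²: CFSE = -0.8 × 8860 = -7088 cm⁻¹.
In a tetrahedral site the filling is e⁴ t₂³: CFSE(tet) = -1.2Δₜ = -1.2 × (4/9)(8860) = -4725 cm⁻¹.
OSPE = CFSE(oct) − CFSE(tet) = -7088 − (-4725) = -2363 cm⁻¹.

-2363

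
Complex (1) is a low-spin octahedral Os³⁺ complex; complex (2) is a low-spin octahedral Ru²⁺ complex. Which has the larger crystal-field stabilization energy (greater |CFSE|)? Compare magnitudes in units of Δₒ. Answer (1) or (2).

(1): Os³⁺: group 8, so d-count = 8 − 3 = 5; t₂g⁵ eg⁰, CFSE = -2.0Δₒ.
(2): Group 8 minus oxidation state +2 gives a d⁶ configuration for Ru²⁺; t₂g⁶ eg⁰, CFSE = -2.4Δₒ.
So (2) has the larger |CFSE|.

(2)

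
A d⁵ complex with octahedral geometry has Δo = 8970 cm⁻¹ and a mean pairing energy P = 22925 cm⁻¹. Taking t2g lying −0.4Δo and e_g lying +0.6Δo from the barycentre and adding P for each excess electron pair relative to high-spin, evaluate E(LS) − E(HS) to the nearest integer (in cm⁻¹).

High-spin d⁵ fills as t2g^3 e_g^2 with CFSE 3(−0.4) + 2(+0.6) = 0.0Δo = 0 cm⁻¹.
For low-spin the configuration is t2g^5 e_g^0: orbital energy -2.0 × 8970 = -17940 cm⁻¹, and 2 additional pairs relative to high-spin add 45850 cm⁻¹, giving 27910 cm⁻¹.
The difference is 27910 − (0) = 27910 cm⁻¹, so high-spin lies lower.

27910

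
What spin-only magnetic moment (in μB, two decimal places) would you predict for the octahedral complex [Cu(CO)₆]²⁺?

CO is neutral, so the +2 overall charge sits on Cu: oxidation state +2.
Group 11 minus oxidation state +2 gives a d⁹ configuration for Cu²⁺.
Configuration: t2g^6 e_g^3 → 1 unpaired electron.
μ(spin-only) = √[1(1+2)] = √3 ≈ 1.73 μB.

1.73 μB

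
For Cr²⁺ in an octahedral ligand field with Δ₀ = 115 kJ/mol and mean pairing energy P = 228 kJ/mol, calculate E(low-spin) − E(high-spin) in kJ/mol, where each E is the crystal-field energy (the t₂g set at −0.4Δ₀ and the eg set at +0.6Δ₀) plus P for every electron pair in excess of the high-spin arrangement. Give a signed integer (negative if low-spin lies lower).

113

Cr is in group 6, so Cr²⁺ is d⁴ (6 − 2 = 4).
High-spin: t₂g³ eg¹, CFSE = -0.6Δ₀ = -69 kJ/mol.
For low-spin the configuration is t₂g⁴ eg⁰: orbital energy -1.6 × 115 = -184 kJ/mol, and 1 additional pair relative to high-spin adds 228 kJ/mol, giving 44 kJ/mol.
E(LS) − E(HS) = 44 − (-69) = 113 kJ/mol.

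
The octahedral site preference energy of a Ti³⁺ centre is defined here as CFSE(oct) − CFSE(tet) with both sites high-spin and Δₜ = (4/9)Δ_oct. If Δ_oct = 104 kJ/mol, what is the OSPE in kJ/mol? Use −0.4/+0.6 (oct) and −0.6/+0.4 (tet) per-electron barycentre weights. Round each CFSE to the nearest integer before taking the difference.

-14

Ti is in group 4, so Ti³⁺ is d¹ (4 − 3 = 1).
Octahedral high-spin t₂g¹ eg⁰: CFSE = -0.4 × 104 = -42 kJ/mol.
Tetrahedral e¹ t₂⁰ gives -0.6Δₜ = -0.6 × (4/9) × 104 = -28 kJ/mol.
Subtracting, OSPE = -42 − (-28) = -14 kJ/mol.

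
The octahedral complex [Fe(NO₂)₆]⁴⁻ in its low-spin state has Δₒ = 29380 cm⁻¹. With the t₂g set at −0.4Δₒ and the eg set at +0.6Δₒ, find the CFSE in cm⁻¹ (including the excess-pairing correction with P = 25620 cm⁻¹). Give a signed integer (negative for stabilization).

Each NO₂⁻ contributes -1; 6 × (-1) = -6. With overall charge -4, Fe is in the +2 oxidation state.
Fe is in group 8, so Fe²⁺ is d⁶ (8 − 2 = 6).
Configuration: t₂g⁶ eg⁰.
The orbital stabilization is -2.4Δₒ = -2.4 × 29380 = -70512 cm⁻¹.
Relative to high-spin t₂g⁴ eg² (1 paired), the low-spin configuration has 2 additional pairs, contributing +2 × 25620 = +51240 cm⁻¹.
Overall CFSE = -70512 + 51240 = -19272 cm⁻¹.

-19272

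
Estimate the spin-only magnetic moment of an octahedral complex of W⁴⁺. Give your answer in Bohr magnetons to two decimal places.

W is in group 6, so W⁴⁺ is d² (6 − 4 = 2).
For octahedral d² the high- and low-spin configurations coincide.
Configuration: t₂g² eg⁰ → 2 unpaired electrons.
μ(spin-only) = √[2(2+2)] = √8 ≈ 2.83 Bohr magnetons.

2.83 Bohr magnetons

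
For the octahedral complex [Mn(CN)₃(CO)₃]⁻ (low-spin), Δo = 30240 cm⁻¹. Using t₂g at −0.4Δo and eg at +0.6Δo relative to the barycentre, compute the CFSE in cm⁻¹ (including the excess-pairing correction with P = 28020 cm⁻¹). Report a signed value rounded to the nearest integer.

Ligand charges: 3×(-1) from CN⁻ and 3×(+0) from CO sum to -3; with overall charge -1, Mn is +2.
Group 7 minus oxidation state +2 gives a d⁵ configuration for Mn²⁺.
Electron filling gives t₂g⁵ eg⁰.
The orbital stabilization is -2.0Δo = -2.0 × 30240 = -60480 cm⁻¹.
Pairing penalty: 2 pairs vs 0 in the high-spin reference → 2 extra × P = 56040 cm⁻¹.
Combining: -60480 + 56040 = -4440 cm⁻¹.

-4440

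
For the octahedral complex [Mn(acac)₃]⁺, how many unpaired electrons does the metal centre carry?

Each acac⁻ contributes -1; 3 × (-1) = -3. With overall charge +1, Mn is in the +4 oxidation state.
Mn⁴⁺: group 7, so d-count = 7 − 4 = 3.
For octahedral d³ the high- and low-spin configurations coincide.
Configuration: t2g^3 e_g^0, giving 3 unpaired electrons.

3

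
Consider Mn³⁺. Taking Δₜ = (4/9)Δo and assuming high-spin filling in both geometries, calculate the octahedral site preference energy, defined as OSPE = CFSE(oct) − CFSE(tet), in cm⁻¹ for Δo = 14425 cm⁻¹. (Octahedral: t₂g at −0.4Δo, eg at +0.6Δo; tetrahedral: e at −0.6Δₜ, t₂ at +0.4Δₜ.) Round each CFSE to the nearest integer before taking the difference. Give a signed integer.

Group 7 minus oxidation state +3 gives a d⁴ configuration for Mn³⁺.
Octahedral high-spin t2g^3 e_g^1: CFSE = -0.6 × 14425 = -8655 cm⁻¹.
Tetrahedral e^2 t2^2 gives -0.4Δₜ = -0.4 × (4/9) × 14425 = -2564 cm⁻¹.
OSPE = -8655 − (-2564) = -6091 cm⁻¹.

-6091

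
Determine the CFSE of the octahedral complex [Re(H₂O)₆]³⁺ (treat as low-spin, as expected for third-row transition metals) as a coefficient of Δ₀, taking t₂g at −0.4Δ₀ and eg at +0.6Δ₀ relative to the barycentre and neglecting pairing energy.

H₂O is neutral, so the +3 overall charge sits on Re: oxidation state +3.
Re³⁺: group 7, so d-count = 7 − 3 = 4.
Configuration: t₂g⁴ eg⁰.
CFSE = 4(-0.4Δ₀) + 0(0.6Δ₀) = -1.6Δ₀ + 0.0Δ₀ = -1.6Δ₀.

-1.6 Δ₀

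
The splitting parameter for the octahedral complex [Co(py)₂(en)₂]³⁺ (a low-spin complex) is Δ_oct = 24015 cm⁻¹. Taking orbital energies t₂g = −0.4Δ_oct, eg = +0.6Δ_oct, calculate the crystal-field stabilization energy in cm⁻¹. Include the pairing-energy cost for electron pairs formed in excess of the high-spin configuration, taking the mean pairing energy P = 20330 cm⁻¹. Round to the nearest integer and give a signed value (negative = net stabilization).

Ligand charges: 2×(+0) from py and 2×(+0) from en sum to +0; with overall charge +3, Co is +3.
Co³⁺: group 9, so d-count = 9 − 3 = 6.
Electron filling gives t₂g⁶ eg⁰.
The orbital stabilization is -2.4Δ_oct = -2.4 × 24015 = -57636 cm⁻¹.
Relative to high-spin t₂g⁴ eg² (1 paired), the low-spin configuration has 2 additional pairs, contributing +2 × 20330 = +40660 cm⁻¹.
Combining: -57636 + 40660 = -16976 cm⁻¹.

-16976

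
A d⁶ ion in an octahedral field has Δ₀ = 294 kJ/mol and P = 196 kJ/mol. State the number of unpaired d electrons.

0

Since Δ₀ = 294 kJ/mol > P = 196 kJ/mol, the complex adopts the low-spin configuration.
Configuration: t2g^6 e_g^0.
Unpaired electrons: 0.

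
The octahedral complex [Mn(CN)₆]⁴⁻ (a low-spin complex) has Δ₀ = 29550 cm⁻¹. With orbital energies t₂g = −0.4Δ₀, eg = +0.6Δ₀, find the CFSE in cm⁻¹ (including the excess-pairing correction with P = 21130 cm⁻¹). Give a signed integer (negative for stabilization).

-16840

Each CN⁻ contributes -1; 6 × (-1) = -6. With overall charge -4, Mn is in the +2 oxidation state.
Mn²⁺: group 7, so d-count = 7 − 2 = 5.
The d⁵ electrons fill as t₂g⁵ eg⁰.
CFSE(orbital) = 5×(-0.4Δ₀) + 0×(0.6Δ₀) = -2.0Δ₀; with Δ₀ = 29550 cm⁻¹ that is -59100 cm⁻¹.
Relative to high-spin t₂g³ eg² (0 paired), the low-spin configuration has 2 additional pairs, contributing +2 × 21130 = +42260 cm⁻¹.
Net CFSE = -59100 + 42260 = -16840 cm⁻¹.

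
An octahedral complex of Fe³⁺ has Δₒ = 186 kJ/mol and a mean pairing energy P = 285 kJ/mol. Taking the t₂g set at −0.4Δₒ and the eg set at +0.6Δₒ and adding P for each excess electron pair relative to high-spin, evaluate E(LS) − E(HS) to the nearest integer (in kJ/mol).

198

Fe sits in group 8; removing 3 electrons leaves Fe³⁺ with 8 − 3 = 5 d electrons.
High-spin d⁵ fills as t₂g³ eg² with CFSE 3(−0.4) + 2(+0.6) = 0.0Δₒ = 0 kJ/mol.
Low-spin t₂g⁵ eg⁰ gives -2.0Δₒ = -372 kJ/mol, but forming 2 extra pairs costs 2P = 570 kJ/mol, so E(LS) = -372 + 570 = 198 kJ/mol.
E(LS) − E(HS) = 198 − (0) = 198 kJ/mol.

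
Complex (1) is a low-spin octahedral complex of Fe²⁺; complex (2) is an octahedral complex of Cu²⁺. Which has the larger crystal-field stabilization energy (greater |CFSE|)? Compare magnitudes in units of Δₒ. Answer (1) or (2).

(1): Group 8 minus oxidation state +2 gives a d⁶ configuration for Fe²⁺; t2g^6 e_g^0, CFSE = -2.4Δₒ.
(2): Cu²⁺: group 11, so d-count = 11 − 2 = 9; t2g^6 e_g^3, CFSE = -0.6Δₒ.
So (1) has the larger |CFSE|.

(1)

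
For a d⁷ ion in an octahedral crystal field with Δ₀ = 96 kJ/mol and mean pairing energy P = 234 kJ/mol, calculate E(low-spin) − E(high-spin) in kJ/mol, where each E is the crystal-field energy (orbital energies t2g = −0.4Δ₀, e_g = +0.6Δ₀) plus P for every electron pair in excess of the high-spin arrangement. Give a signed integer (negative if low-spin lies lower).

138

High-spin d⁷ fills as t2g^5 e_g^2 with CFSE 5(−0.4) + 2(+0.6) = -0.8Δ₀ = -77 kJ/mol.
For low-spin the configuration is t2g^6 e_g^1: orbital energy -1.8 × 96 = -173 kJ/mol, and 1 additional pair relative to high-spin adds 234 kJ/mol, giving 61 kJ/mol.
Thus E(LS) − E(HS) = 138 kJ/mol.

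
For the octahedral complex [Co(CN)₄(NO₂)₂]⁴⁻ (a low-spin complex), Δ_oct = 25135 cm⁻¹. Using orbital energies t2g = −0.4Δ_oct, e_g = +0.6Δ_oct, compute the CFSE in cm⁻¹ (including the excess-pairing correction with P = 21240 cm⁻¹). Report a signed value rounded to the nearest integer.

Ligand charges: 4×(-1) from CN⁻ and 2×(-1) from NO₂⁻ sum to -6; with overall charge -4, Co is +2.
Group 9 minus oxidation state +2 gives a d⁷ configuration for Co²⁺.
Electron filling gives t2g^6 e_g^1.
The orbital stabilization is -1.8Δ_oct = -1.8 × 25135 = -45243 cm⁻¹.
Pairing penalty: 3 pairs vs 2 in the high-spin reference → 1 extra × P = 21240 cm⁻¹.
Combining: -45243 + 21240 = -24003 cm⁻¹.

-24003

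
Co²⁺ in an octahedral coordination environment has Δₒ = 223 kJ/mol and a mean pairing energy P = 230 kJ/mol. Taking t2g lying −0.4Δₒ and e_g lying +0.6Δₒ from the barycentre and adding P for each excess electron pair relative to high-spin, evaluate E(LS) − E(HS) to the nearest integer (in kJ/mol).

7

Co sits in group 9; removing 2 electrons leaves Co²⁺ with 9 − 2 = 7 d electrons.
High-spin d⁷ fills as t2g^5 e_g^2 with CFSE 5(−0.4) + 2(+0.6) = -0.8Δₒ = -178 kJ/mol.
For low-spin the configuration is t2g^6 e_g^1: orbital energy -1.8 × 223 = -401 kJ/mol, and 1 additional pair relative to high-spin adds 230 kJ/mol, giving -171 kJ/mol.
E(LS) − E(HS) = -171 − (-178) = 7 kJ/mol.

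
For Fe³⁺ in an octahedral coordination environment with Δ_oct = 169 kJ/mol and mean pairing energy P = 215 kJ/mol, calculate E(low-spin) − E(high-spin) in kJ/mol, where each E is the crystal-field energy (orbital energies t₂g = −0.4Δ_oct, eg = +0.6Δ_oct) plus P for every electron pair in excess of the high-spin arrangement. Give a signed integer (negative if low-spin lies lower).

92

Group 8 minus oxidation state +3 gives a d⁵ configuration for Fe³⁺.
High-spin: t₂g³ eg², CFSE = 0.0Δ_oct = 0 kJ/mol.
For low-spin the configuration is t₂g⁵ eg⁰: orbital energy -2.0 × 169 = -338 kJ/mol, and 2 additional pairs relative to high-spin add 430 kJ/mol, giving 92 kJ/mol.
The difference is 92 − (0) = 92 kJ/mol, so high-spin lies lower.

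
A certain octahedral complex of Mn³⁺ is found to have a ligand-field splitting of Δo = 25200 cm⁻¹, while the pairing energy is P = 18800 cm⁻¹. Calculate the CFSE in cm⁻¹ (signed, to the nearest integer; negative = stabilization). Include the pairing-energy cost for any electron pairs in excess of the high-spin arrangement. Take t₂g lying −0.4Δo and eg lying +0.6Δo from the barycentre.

Mn³⁺: group 7, so d-count = 7 − 3 = 4.
With Δo > P the complex is low-spin.
Filling d⁴ accordingly: t₂g⁴ eg⁰.
Orbital CFSE = -1.6Δo = -1.6 × 25200 = -40320 cm⁻¹.
Excess pairs vs high-spin: 1 − 0 = 1; pairing cost = +18800 cm⁻¹.
Net CFSE = -40320 + 18800 = -21520 cm⁻¹.

-21520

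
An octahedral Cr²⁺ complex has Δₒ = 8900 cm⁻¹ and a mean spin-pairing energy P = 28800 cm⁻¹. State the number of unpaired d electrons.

4

Cr sits in group 6; removing 2 electrons leaves Cr²⁺ with 6 − 2 = 4 d electrons.
Δₒ < P, so pairing is avoided: the ground state is high-spin.
That gives t₂g³ eg¹.
Unpaired electrons: 4.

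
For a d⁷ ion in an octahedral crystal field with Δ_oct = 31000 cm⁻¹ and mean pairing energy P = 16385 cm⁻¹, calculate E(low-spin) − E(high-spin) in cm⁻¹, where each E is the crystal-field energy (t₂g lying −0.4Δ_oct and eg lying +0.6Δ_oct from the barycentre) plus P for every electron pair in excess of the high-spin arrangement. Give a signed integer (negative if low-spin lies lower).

High-spin: t₂g⁵ eg², CFSE = -0.8Δ_oct = -24800 cm⁻¹.
Low-spin: t₂g⁶ eg¹, orbital CFSE = -1.8Δ_oct = -55800 cm⁻¹; plus 1 excess pair × P = +16385 cm⁻¹; total -39415 cm⁻¹.
E(LS) − E(HS) = -39415 − (-24800) = -14615 cm⁻¹.

-14615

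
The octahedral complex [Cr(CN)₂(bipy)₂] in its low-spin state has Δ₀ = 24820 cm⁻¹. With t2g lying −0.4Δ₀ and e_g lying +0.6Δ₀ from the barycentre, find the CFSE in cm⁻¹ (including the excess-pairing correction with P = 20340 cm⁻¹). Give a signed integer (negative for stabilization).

Ligand charges: 2×(-1) from CN⁻ and 2×(+0) from bipy sum to -2; with overall charge +0, Cr is +2.
Cr is in group 6, so Cr²⁺ is d⁴ (6 − 2 = 4).
Electron filling gives t2g^4 e_g^0.
CFSE(orbital) = 4×(-0.4Δ₀) + 0×(0.6Δ₀) = -1.6Δ₀; with Δ₀ = 24820 cm⁻¹ that is -39712 cm⁻¹.
Pairing penalty: 1 pair vs 0 in the high-spin reference → 1 extra × P = 20340 cm⁻¹.
Combining: -39712 + 20340 = -19372 cm⁻¹.

-19372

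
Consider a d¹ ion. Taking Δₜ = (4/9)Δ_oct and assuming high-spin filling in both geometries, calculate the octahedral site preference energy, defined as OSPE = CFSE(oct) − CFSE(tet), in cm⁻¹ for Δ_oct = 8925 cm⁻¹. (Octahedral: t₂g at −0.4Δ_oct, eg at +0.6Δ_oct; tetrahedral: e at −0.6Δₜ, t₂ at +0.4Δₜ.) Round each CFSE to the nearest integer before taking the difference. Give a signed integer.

Octahedral (high-spin): t2g^1 e_g^0, CFSE = 1(−0.4) + 0(+0.6) = -0.4Δ_oct = -0.4 × 8925 = -3570 cm⁻¹.
Tetrahedral e^1 t2^0 gives -0.6Δₜ = -0.6 × (4/9) × 8925 = -2380 cm⁻¹.
OSPE = -3570 − (-2380) = -1190 cm⁻¹.

-1190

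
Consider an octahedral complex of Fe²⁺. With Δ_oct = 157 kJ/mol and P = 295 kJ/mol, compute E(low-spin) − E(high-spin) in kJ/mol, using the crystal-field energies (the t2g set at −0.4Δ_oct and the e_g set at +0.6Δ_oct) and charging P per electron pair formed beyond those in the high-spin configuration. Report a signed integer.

276

Fe²⁺: group 8, so d-count = 8 − 2 = 6.
In the high-spin limit (t2g^4 e_g^2) the orbital term is -0.4Δ_oct = -63 kJ/mol, with no excess pairing.
Low-spin: t2g^6 e_g^0, orbital CFSE = -2.4Δ_oct = -377 kJ/mol; plus 2 excess pairs × P = +590 kJ/mol; total 213 kJ/mol.
The difference is 213 − (-63) = 276 kJ/mol, so high-spin lies lower.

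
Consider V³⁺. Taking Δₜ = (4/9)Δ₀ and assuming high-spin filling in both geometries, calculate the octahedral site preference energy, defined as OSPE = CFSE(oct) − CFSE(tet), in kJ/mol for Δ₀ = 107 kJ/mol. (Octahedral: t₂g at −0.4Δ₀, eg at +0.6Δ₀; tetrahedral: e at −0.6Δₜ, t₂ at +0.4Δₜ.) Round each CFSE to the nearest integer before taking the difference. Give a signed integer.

-29

V sits in group 5; removing 3 electrons leaves V³⁺ with 5 − 3 = 2 d electrons.
Octahedral (high-spin): t₂g² eg⁰, CFSE = 2(−0.4) + 0(+0.6) = -0.8Δ₀ = -0.8 × 107 = -86 kJ/mol.
In a tetrahedral site the filling is e² t₂⁰: CFSE(tet) = -1.2Δₜ = -1.2 × (4/9)(107) = -57 kJ/mol.
OSPE = -86 − (-57) = -29 kJ/mol.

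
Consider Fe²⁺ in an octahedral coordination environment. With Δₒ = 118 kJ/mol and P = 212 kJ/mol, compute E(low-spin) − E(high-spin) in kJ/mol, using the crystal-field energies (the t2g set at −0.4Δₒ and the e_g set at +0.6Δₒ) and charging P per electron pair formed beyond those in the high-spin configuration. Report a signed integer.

Group 8 minus oxidation state +2 gives a d⁶ configuration for Fe²⁺.
High-spin d⁶ fills as t2g^4 e_g^2 with CFSE 4(−0.4) + 2(+0.6) = -0.4Δₒ = -47 kJ/mol.
Low-spin t2g^6 e_g^0 gives -2.4Δₒ = -283 kJ/mol, but forming 2 extra pairs costs 2P = 424 kJ/mol, so E(LS) = -283 + 424 = 141 kJ/mol.
Thus E(LS) − E(HS) = 188 kJ/mol.

188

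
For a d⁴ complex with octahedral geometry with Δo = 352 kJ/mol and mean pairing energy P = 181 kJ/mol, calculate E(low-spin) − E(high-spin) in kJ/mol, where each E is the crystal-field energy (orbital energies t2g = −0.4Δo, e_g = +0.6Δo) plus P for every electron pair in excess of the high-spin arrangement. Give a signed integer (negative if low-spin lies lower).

-171

High-spin: t2g^3 e_g^1, CFSE = -0.6Δo = -211 kJ/mol.
For low-spin the configuration is t2g^4 e_g^0: orbital energy -1.6 × 352 = -563 kJ/mol, and 1 additional pair relative to high-spin adds 181 kJ/mol, giving -382 kJ/mol.
E(LS) − E(HS) = -382 − (-211) = -171 kJ/mol.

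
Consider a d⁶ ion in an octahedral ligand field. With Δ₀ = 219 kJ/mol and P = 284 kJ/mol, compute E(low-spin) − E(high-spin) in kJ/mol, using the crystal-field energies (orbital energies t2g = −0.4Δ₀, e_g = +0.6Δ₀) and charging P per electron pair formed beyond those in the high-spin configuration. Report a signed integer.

130

High-spin: t2g^4 e_g^2, CFSE = -0.4Δ₀ = -88 kJ/mol.
For low-spin the configuration is t2g^6 e_g^0: orbital energy -2.4 × 219 = -526 kJ/mol, and 2 additional pairs relative to high-spin add 568 kJ/mol, giving 42 kJ/mol.
Thus E(LS) − E(HS) = 130 kJ/mol.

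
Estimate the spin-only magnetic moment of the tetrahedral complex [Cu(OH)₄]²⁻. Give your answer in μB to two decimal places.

Each OH⁻ contributes -1; 4 × (-1) = -4. With overall charge -2, Cu is in the +2 oxidation state.
Cu is in group 11, so Cu²⁺ is d⁹ (11 − 2 = 9).
Tetrahedral fields are weak (Δₜ ≈ 4/9 Δₒ), so electrons fill high-spin.
Configuration: e⁴ t₂⁵ → 1 unpaired electron.
μ(spin-only) = √[1(1+2)] = √3 ≈ 1.73 μB.

1.73 μB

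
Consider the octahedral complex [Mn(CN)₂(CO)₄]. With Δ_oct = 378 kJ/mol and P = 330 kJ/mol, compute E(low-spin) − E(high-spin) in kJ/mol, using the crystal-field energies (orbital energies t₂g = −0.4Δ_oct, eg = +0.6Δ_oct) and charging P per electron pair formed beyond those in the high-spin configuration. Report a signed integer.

-96

Ligand charges: 2×(-1) from CN⁻ and 4×(+0) from CO sum to -2; with overall charge +0, Mn is +2.
Mn²⁺: group 7, so d-count = 7 − 2 = 5.
High-spin: t₂g³ eg², CFSE = 0.0Δ_oct = 0 kJ/mol.
Low-spin: t₂g⁵ eg⁰, orbital CFSE = -2.0Δ_oct = -756 kJ/mol; plus 2 excess pairs × P = +660 kJ/mol; total -96 kJ/mol.
E(LS) − E(HS) = -96 − (0) = -96 kJ/mol.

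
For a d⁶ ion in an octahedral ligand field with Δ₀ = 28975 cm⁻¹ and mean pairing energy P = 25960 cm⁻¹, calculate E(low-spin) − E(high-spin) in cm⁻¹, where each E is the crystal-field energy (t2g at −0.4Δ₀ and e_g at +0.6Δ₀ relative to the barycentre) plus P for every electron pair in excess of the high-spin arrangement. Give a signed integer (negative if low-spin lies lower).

-6030

High-spin d⁶ fills as t2g^4 e_g^2 with CFSE 4(−0.4) + 2(+0.6) = -0.4Δ₀ = -11590 cm⁻¹.
Low-spin t2g^6 e_g^0 gives -2.4Δ₀ = -69540 cm⁻¹, but forming 2 extra pairs costs 2P = 51920 cm⁻¹, so E(LS) = -69540 + 51920 = -17620 cm⁻¹.
E(LS) − E(HS) = -17620 − (-11590) = -6030 cm⁻¹.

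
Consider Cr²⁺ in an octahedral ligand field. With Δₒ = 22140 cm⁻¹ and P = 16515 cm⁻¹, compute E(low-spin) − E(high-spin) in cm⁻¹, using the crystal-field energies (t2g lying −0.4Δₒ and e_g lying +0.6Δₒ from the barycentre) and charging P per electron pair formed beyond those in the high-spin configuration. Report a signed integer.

-5625

Group 6 minus oxidation state +2 gives a d⁴ configuration for Cr²⁺.
High-spin d⁴ fills as t2g^3 e_g^1 with CFSE 3(−0.4) + 1(+0.6) = -0.6Δₒ = -13284 cm⁻¹.
For low-spin the configuration is t2g^4 e_g^0: orbital energy -1.6 × 22140 = -35424 cm⁻¹, and 1 additional pair relative to high-spin adds 16515 cm⁻¹, giving -18909 cm⁻¹.
E(LS) − E(HS) = -18909 − (-13284) = -5625 cm⁻¹.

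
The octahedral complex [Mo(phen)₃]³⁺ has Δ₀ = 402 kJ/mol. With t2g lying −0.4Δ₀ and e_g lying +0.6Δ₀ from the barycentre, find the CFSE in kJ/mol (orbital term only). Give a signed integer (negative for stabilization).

phen is neutral, so the +3 overall charge sits on Mo: oxidation state +3.
Mo sits in group 6; removing 3 electrons leaves Mo³⁺ with 6 − 3 = 3 d electrons.
The d³ electrons fill as t2g^3 e_g^0.
Orbital CFSE = 3(-0.4) + 0(0.6) = -1.2Δ₀ = -1.2 × 402 = -482 kJ/mol.

-482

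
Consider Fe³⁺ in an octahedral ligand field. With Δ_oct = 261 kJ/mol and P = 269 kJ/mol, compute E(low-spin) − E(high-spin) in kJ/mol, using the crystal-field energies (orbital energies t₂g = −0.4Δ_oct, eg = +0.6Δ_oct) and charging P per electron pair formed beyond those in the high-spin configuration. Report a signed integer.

Group 8 minus oxidation state +3 gives a d⁵ configuration for Fe³⁺.
In the high-spin limit (t₂g³ eg²) the orbital term is 0.0Δ_oct = 0 kJ/mol, with no excess pairing.
Low-spin: t₂g⁵ eg⁰, orbital CFSE = -2.0Δ_oct = -522 kJ/mol; plus 2 excess pairs × P = +538 kJ/mol; total 16 kJ/mol.
E(LS) − E(HS) = 16 − (0) = 16 kJ/mol.

16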